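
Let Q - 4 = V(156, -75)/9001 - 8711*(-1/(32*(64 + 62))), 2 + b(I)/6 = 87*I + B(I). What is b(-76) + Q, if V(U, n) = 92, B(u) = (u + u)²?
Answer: 3590957592863/36292032 ≈ 98946.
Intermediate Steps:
B(u) = 4*u² (B(u) = (2*u)² = 4*u²)
b(I) = -12 + 24*I² + 522*I (b(I) = -12 + 6*(87*I + 4*I²) = -12 + 6*(4*I² + 87*I) = -12 + (24*I² + 522*I) = -12 + 24*I² + 522*I)
Q = 223946783/36292032 (Q = 4 + (92/9001 - 8711*(-1/(32*(64 + 62)))) = 4 + (92*(1/9001) - 8711/((-32*126))) = 4 + (92/9001 - 8711/(-4032)) = 4 + (92/9001 - 8711*(-1/4032)) = 4 + (92/9001 + 8711/4032) = 4 + 78778655/36292032 = 223946783/36292032 ≈ 6.1707)
b(-76) + Q = (-12 + 24*(-76)² + 522*(-76)) + 223946783/36292032 = (-12 + 24*5776 - 39672) + 223946783/36292032 = (-12 + 138624 - 39672) + 223946783/36292032 = 98940 + 223946783/36292032 = 3590957592863/36292032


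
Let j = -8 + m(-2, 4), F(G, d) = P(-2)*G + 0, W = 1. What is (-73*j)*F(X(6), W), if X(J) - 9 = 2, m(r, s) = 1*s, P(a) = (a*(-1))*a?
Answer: -12848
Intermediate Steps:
P(a) = -a² (P(a) = (-a)*a = -a²)
m(r, s) = s
X(J) = 11 (X(J) = 9 + 2 = 11)
F(G, d) = -4*G (F(G, d) = (-1*(-2)²)*G + 0 = (-1*4)*G + 0 = -4*G + 0 = -4*G)
j = -4 (j = -8 + 4 = -4)
(-73*j)*F(X(6), W) = (-73*(-4))*(-4*11) = 292*(-44) = -12848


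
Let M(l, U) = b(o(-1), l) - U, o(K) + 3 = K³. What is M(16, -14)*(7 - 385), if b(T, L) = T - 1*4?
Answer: -2268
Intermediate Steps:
o(K) = -3 + K³
b(T, L) = -4 + T (b(T, L) = T - 4 = -4 + T)
M(l, U) = -8 - U (M(l, U) = (-4 + (-3 + (-1)³)) - U = (-4 + (-3 - 1)) - U = (-4 - 4) - U = -8 - U)
M(16, -14)*(7 - 385) = (-8 - 1*(-14))*(7 - 385) = (-8 + 14)*(-378) = 6*(-378) = -2268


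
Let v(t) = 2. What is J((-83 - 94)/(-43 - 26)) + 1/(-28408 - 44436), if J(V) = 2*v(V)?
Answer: 291375/72844 ≈ 4.0000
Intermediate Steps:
J(V) = 4 (J(V) = 2*2 = 4)
J((-83 - 94)/(-43 - 26)) + 1/(-28408 - 44436) = 4 + 1/(-28408 - 44436) = 4 + 1/(-72844) = 4 - 1/72844 = 291375/72844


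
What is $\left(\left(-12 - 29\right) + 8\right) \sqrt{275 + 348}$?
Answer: $- 33 \sqrt{623} \approx -823.68$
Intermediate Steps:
$\left(\left(-12 - 29\right) + 8\right) \sqrt{275 + 348} = \left(-41 + 8\right) \sqrt{623} = - 33 \sqrt{623}$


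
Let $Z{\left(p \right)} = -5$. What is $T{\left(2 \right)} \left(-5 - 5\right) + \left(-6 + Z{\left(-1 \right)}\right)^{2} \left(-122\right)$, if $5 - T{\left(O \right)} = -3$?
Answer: $-14842$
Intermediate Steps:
$T{\left(O \right)} = 8$ ($T{\left(O \right)} = 5 - -3 = 5 + 3 = 8$)
$T{\left(2 \right)} \left(-5 - 5\right) + \left(-6 + Z{\left(-1 \right)}\right)^{2} \left(-122\right) = 8 \left(-5 - 5\right) + \left(-6 - 5\right)^{2} \left(-122\right) = 8 \left(-10\right) + \left(-11\right)^{2} \left(-122\right) = -80 + 121 \left(-122\right) = -80 - 14762 = -14842$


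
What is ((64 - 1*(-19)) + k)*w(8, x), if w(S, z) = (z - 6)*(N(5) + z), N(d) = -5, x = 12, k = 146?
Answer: 9618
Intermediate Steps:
w(S, z) = (-6 + z)*(-5 + z) (w(S, z) = (z - 6)*(-5 + z) = (-6 + z)*(-5 + z))
((64 - 1*(-19)) + k)*w(8, x) = ((64 - 1*(-19)) + 146)*(30 + 12² - 11*12) = ((64 + 19) + 146)*(30 + 144 - 132) = (83 + 146)*42 = 229*42 = 9618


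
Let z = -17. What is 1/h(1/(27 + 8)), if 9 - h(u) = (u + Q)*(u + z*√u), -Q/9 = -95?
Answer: 23153725/9058287541939 + 623208950*√35/9058287541939 ≈ 0.00040958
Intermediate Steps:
Q = 855 (Q = -9*(-95) = 855)
h(u) = 9 - (855 + u)*(u - 17*√u) (h(u) = 9 - (u + 855)*(u - 17*√u) = 9 - (855 + u)*(u - 17*√u))
1/h(1/(27 + 8)) = 1/(9 - (1/(27 + 8))² - 855/(27 + 8) + 17*(1/(27 + 8))^(3/2) + 14535*√(1/(27 + 8))) = 1/(9 - (1/35)² - 855/35 + 17*(1/35)^(3/2) + 14535*√(1/35)) = 1/(9 - (1/35)² - 855*1/35 + 17*(1/35)^(3/2) + 14535*√(1/35)) = 1/(9 - 1*1/1225 - 171/7 + 17*(√35/1225) + 14535*(√35/35)) = 1/(9 - 1/1225 - 171/7 + 17*√35/1225 + 2907*√35/7) = 1/(-18901/1225 + 508742*√35/1225)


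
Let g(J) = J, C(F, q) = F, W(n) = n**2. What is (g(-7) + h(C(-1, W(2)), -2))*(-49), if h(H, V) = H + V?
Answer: 490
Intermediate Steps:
(g(-7) + h(C(-1, W(2)), -2))*(-49) = (-7 + (-1 - 2))*(-49) = (-7 - 3)*(-49) = -10*(-49) = 490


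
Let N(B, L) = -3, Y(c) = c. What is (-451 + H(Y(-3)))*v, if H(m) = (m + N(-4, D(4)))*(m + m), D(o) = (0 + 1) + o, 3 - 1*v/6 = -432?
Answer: -1083150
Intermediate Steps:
v = 2610 (v = 18 - 6*(-432) = 18 + 2592 = 2610)
D(o) = 1 + o
H(m) = 2*m*(-3 + m) (H(m) = (m - 3)*(m + m) = (-3 + m)*(2*m) = 2*m*(-3 + m))
(-451 + H(Y(-3)))*v = (-451 + 2*(-3)*(-3 - 3))*2610 = (-451 + 2*(-3)*(-6))*2610 = (-451 + 36)*2610 = -415*2610 = -1083150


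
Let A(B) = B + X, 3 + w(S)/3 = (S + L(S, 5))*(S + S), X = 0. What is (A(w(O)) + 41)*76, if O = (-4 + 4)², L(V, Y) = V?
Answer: 2432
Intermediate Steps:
O = 0 (O = 0² = 0)
w(S) = -9 + 12*S² (w(S) = -9 + 3*((S + S)*(S + S)) = -9 + 3*((2*S)*(2*S)) = -9 + 3*(4*S²) = -9 + 12*S²)
A(B) = B (A(B) = B + 0 = B)
(A(w(O)) + 41)*76 = ((-9 + 12*0²) + 41)*76 = ((-9 + 12*0) + 41)*76 = ((-9 + 0) + 41)*76 = (-9 + 41)*76 = 32*76 = 2432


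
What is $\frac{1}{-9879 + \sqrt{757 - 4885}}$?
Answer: $- \frac{3293}{32532923} - \frac{4 i \sqrt{258}}{97598769} \approx -0.00010122 - 6.583 \cdot 10^{-7} i$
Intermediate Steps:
$\frac{1}{-9879 + \sqrt{757 - 4885}} = \frac{1}{-9879 + \sqrt{-4128}} = \frac{1}{-9879 + 4 i \sqrt{258}}$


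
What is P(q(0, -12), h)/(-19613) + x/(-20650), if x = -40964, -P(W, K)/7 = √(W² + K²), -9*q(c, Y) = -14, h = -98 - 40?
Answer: 2926/1475 + 14*√385690/176517 ≈ 2.0330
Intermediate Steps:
h = -138
q(c, Y) = 14/9 (q(c, Y) = -⅑*(-14) = 14/9)
P(W, K) = -7*√(K² + W²) (P(W, K) = -7*√(W² + K²) = -7*√(K² + W²))
P(q(0, -12), h)/(-19613) + x/(-20650) = -7*√((-138)² + (14/9)²)/(-19613) - 40964/(-20650) = -7*√(19044 + 196/81)*(-1/19613) - 40964*(-1/20650) = -14*√385690/9*(-1/19613) + 2926/1475 = 14*√385690/176517 + 2926/1475 = 2926/1475 + 14*√385690/176517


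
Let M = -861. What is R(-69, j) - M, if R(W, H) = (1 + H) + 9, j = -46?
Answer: 825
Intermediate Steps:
R(W, H) = 10 + H
R(-69, j) - M = (10 - 46) - 1*(-861) = -36 + 861 = 825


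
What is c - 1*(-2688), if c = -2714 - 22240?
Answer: -22266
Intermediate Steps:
c = -24954
c - 1*(-2688) = -24954 - 1*(-2688) = -24954 + 2688 = -22266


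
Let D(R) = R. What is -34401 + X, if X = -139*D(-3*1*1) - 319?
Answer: -34303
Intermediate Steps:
X = 98 (X = -139*(-3*1) - 319 = -(-417) - 319 = -139*(-3) - 319 = 417 - 319 = 98)
-34401 + X = -34401 + 98 = -34303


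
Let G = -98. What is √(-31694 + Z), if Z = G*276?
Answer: I*√58742 ≈ 242.37*I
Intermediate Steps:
Z = -27048 (Z = -98*276 = -27048)
√(-31694 + Z) = √(-31694 - 27048) = √(-58742) = I*√58742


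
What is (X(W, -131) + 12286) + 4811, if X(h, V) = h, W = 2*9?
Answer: 17115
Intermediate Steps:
W = 18
(X(W, -131) + 12286) + 4811 = (18 + 12286) + 4811 = 12304 + 4811 = 17115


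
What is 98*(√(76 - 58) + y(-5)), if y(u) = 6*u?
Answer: -2940 + 294*√2 ≈ -2524.2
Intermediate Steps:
98*(√(76 - 58) + y(-5)) = 98*(√(76 - 58) + 6*(-5)) = 98*(√18 - 30) = 98*(3*√2 - 30) = 98*(-30 + 3*√2) = -2940 + 294*√2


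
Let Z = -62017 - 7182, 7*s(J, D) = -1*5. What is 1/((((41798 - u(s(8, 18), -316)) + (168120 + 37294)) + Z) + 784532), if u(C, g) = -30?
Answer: 1/962575 ≈ 1.0389e-6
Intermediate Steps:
s(J, D) = -5/7 (s(J, D) = (-1*5)/7 = (⅐)*(-5) = -5/7)
Z = -69199
1/((((41798 - u(s(8, 18), -316)) + (168120 + 37294)) + Z) + 784532) = 1/((((41798 - 1*(-30)) + (168120 + 37294)) - 69199) + 784532) = 1/((((41798 + 30) + 205414) - 69199) + 784532) = 1/(((41828 + 205414) - 69199) + 784532) = 1/((247242 - 69199) + 784532) = 1/(178043 + 784532) = 1/962575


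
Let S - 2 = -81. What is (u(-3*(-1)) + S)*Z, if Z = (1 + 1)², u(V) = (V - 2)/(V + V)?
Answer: -946/3 ≈ -315.33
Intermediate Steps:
S = -79 (S = 2 - 81 = -79)
u(V) = (-2 + V)/(2*V) (u(V) = (-2 + V)/((2*V)) = (-2 + V)*(1/(2*V)) = (-2 + V)/(2*V))
Z = 4 (Z = 2² = 4)
(u(-3*(-1)) + S)*Z = ((-2 - 3*(-1))/(2*((-3*(-1)))) - 79)*4 = ((½)*(-2 + 3)/3 - 79)*4 = ((½)*(⅓)*1 - 79)*4 = (⅙ - 79)*4 = -473/6*4 = -946/3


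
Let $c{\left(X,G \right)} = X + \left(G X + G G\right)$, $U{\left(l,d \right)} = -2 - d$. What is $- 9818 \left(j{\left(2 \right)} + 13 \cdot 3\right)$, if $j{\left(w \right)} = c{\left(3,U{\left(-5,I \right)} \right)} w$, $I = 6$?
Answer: $-1227250$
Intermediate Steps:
$c{\left(X,G \right)} = X + G^{2} + G X$ ($c{\left(X,G \right)} = X + \left(G X + G^{2}\right) = X + \left(G^{2} + G X\right) = X + G^{2} + G X$)
$j{\left(w \right)} = 43 w$ ($j{\left(w \right)} = \left(3 + \left(-2 - 6\right)^{2} + \left(-2 - 6\right) 3\right) w = \left(3 + \left(-8\right)^{2} - 24\right) w = \left(3 + 64 - 24\right) w = 43 w$)
$- 9818 \left(j{\left(2 \right)} + 13 \cdot 3\right) = - 9818 \left(43 \cdot 2 + 13 \cdot 3\right) = - 9818 \left(86 + 39\right) = \left(-9818\right) 125 = -1227250$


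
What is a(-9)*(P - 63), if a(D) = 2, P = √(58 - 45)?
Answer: -126 + 2*√13 ≈ -118.79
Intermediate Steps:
P = √13 ≈ 3.6056
a(-9)*(P - 63) = 2*(√13 - 63) = 2*(-63 + √13) = -126 + 2*√13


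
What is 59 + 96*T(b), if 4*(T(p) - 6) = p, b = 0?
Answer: 635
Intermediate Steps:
T(p) = 6 + p/4
59 + 96*T(b) = 59 + 96*(6 + (1/4)*0) = 59 + 96*(6 + 0) = 59 + 96*6 = 59 + 576 = 635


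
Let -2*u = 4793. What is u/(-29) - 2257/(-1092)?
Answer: 2682431/31668 ≈ 84.705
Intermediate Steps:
u = -4793/2 (u = -½*4793 = -4793/2 ≈ -2396.5)
u/(-29) - 2257/(-1092) = -4793/2/(-29) - 2257/(-1092) = -4793/2*(-1/29) - 2257*(-1/1092) = 4793/58 + 2257/1092 = 2682431/31668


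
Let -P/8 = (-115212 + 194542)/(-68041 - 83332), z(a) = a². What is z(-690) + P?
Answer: 72069319940/151373 ≈ 4.7610e+5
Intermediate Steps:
P = 634640/151373 (P = -8*(-115212 + 194542)/(-68041 - 83332) = -634640/(-151373) = -634640*(-1)/151373 = -8*(-79330/151373) = 634640/151373 ≈ 4.1926)
z(-690) + P = (-690)² + 634640/151373 = 476100 + 634640/151373 = 72069319940/151373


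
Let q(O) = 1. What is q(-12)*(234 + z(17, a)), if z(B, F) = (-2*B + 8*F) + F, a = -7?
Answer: 137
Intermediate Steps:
z(B, F) = -2*B + 9*F
q(-12)*(234 + z(17, a)) = 1*(234 + (-2*17 + 9*(-7))) = 1*(234 + (-34 - 63)) = 1*(234 - 97) = 1*137 = 137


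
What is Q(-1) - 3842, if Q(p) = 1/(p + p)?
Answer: -7685/2 ≈ -3842.5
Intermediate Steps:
Q(p) = 1/(2*p)
Q(-1) - 3842 = (½)/(-1) - 3842 = (½)*(-1) - 3842 = -½ - 3842 = -7685/2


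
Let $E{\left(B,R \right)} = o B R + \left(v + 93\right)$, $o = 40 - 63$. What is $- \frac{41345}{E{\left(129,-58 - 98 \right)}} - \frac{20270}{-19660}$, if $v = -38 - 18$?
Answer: $\frac{856991733}{910039774} \approx 0.94171$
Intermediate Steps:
$v = -56$ ($v = -38 - 18 = -56$)
$o = -23$
$E{\left(B,R \right)} = 37 - 23 B R$ ($E{\left(B,R \right)} = - 23 B R + \left(-56 + 93\right) = - 23 B R + 37 = 37 - 23 B R$)
$- \frac{41345}{E{\left(129,-58 - 98 \right)}} - \frac{20270}{-19660} = - \frac{41345}{37 - 2967 \left(-58 - 98\right)} - \frac{20270}{-19660} = - \frac{41345}{37 - 2967 \left(-156\right)} - - \frac{2027}{1966} = - \frac{41345}{37 + 462852} + \frac{2027}{1966} = - \frac{41345}{462889} + \frac{2027}{1966} = \frac{856991733}{910039774}$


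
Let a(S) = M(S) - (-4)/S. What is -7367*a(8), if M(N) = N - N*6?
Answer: 581993/2 ≈ 2.9100e+5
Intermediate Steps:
M(N) = -5*N (M(N) = N - 6*N = -5*N)
a(S) = -5*S + 4/S (a(S) = -5*S - (-4)/S = -5*S + 4/S)
-7367*a(8) = -7367*(-5*8 + 4/8) = -7367*(-40 + 4*(1/8)) = -7367*(-40 + 1/2) = -7367*(-79/2) = 581993/2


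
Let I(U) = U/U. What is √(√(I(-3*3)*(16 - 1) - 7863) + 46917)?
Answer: √(46917 + 6*I*√218) ≈ 216.6 + 0.204*I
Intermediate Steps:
I(U) = 1
√(√(I(-3*3)*(16 - 1) - 7863) + 46917) = √(√(1*(16 - 1) - 7863) + 46917) = √(√(1*15 - 7863) + 46917) = √(√(15 - 7863) + 46917) = √(√(-7848) + 46917) = √(6*I*√218 + 46917) = √(46917 + 6*I*√218)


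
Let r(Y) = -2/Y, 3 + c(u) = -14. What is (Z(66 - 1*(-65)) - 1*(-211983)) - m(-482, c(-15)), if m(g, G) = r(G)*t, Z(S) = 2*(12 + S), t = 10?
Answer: 3608553/17 ≈ 2.1227e+5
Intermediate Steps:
c(u) = -17 (c(u) = -3 - 14 = -17)
Z(S) = 24 + 2*S
m(g, G) = -20/G (m(g, G) = -2/G*10 = -20/G)
(Z(66 - 1*(-65)) - 1*(-211983)) - m(-482, c(-15)) = ((24 + 2*(66 - 1*(-65))) - 1*(-211983)) - (-20)/(-17) = ((24 + 2*(66 + 65)) + 211983) - (-20)*(-1)/17 = ((24 + 2*131) + 211983) - 1*20/17 = ((24 + 262) + 211983) - 20/17 = (286 + 211983) - 20/17 = 212269 - 20/17 = 3608553/17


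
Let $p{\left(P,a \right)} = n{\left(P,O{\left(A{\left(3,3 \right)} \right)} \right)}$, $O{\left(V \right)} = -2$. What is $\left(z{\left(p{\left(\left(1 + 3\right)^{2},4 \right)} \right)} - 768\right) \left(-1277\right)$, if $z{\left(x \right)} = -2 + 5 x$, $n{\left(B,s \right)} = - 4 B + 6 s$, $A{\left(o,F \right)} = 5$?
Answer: $1468550$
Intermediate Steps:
$p{\left(P,a \right)} = -12 - 4 P$ ($p{\left(P,a \right)} = - 4 P + 6 \left(-2\right) = - 4 P - 12 = -12 - 4 P$)
$\left(z{\left(p{\left(\left(1 + 3\right)^{2},4 \right)} \right)} - 768\right) \left(-1277\right) = \left(\left(-2 + 5 \left(-12 - 4 \left(1 + 3\right)^{2}\right)\right) - 768\right) \left(-1277\right) = \left(\left(-2 + 5 \left(-12 - 4 \cdot 4^{2}\right)\right) - 768\right) \left(-1277\right) = \left(\left(-2 + 5 \left(-12 - 64\right)\right) - 768\right) \left(-1277\right) = \left(\left(-2 + 5 \left(-76\right)\right) - 768\right) \left(-1277\right) = \left(\left(-2 - 380\right) - 768\right) \left(-1277\right) = \left(-382 - 768\right) \left(-1277\right) = \left(-1150\right) \left(-1277\right) = 1468550$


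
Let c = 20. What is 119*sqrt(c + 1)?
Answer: 119*sqrt(21) ≈ 545.33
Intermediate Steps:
119*sqrt(c + 1) = 119*sqrt(20 + 1) = 119*sqrt(21)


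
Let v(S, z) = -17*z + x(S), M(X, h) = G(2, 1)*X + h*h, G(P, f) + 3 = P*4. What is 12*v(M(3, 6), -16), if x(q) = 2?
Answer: 3288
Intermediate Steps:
G(P, f) = -3 + 4*P (G(P, f) = -3 + P*4 = -3 + 4*P)
M(X, h) = h² + 5*X (M(X, h) = (-3 + 4*2)*X + h*h = (-3 + 8)*X + h² = 5*X + h² = h² + 5*X)
v(S, z) = 2 - 17*z (v(S, z) = -17*z + 2 = 2 - 17*z)
12*v(M(3, 6), -16) = 12*(2 - 17*(-16)) = 12*(2 + 272) = 12*274 = 3288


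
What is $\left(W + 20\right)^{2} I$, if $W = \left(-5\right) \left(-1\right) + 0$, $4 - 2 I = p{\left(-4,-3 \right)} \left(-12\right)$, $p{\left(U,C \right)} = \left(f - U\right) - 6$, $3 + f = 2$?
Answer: $-10000$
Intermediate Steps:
$f = -1$ ($f = -3 + 2 = -1$)
$p{\left(U,C \right)} = -7 - U$ ($p{\left(U,C \right)} = \left(-1 - U\right) - 6 = -7 - U$)
$I = -16$ ($I = 2 - \frac{\left(-7 - -4\right) \left(-12\right)}{2} = 2 - \frac{\left(-7 + 4\right) \left(-12\right)}{2} = 2 - \frac{\left(-3\right) \left(-12\right)}{2} = 2 - 18 = -16$)
$W = 5$ ($W = 5 + 0 = 5$)
$\left(W + 20\right)^{2} I = \left(5 + 20\right)^{2} \left(-16\right) = 25^{2} \left(-16\right) = 625 \left(-16\right) = -10000$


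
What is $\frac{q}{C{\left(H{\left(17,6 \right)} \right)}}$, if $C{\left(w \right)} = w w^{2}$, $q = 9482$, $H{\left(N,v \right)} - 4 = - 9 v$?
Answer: $- \frac{4741}{62500} \approx -0.075856$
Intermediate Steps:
$H{\left(N,v \right)} = 4 - 9 v$
$C{\left(w \right)} = w^{3}$
$\frac{q}{C{\left(H{\left(17,6 \right)} \right)}} = \frac{9482}{\left(4 - 54\right)^{3}} = \frac{9482}{\left(-50\right)^{3}} = \frac{9482}{-125000} = 9482 \left(- \frac{1}{125000}\right) = - \frac{4741}{62500}$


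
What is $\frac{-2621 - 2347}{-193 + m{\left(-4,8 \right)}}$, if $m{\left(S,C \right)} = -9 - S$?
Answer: $\frac{276}{11} \approx 25.091$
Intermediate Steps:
$\frac{-2621 - 2347}{-193 + m{\left(-4,8 \right)}} = \frac{-2621 - 2347}{-193 - 5} = - \frac{4968}{-193 + \left(-9 + 4\right)} = - \frac{4968}{-193 - 5} = - \frac{4968}{-198} = \left(-4968\right) \left(- \frac{1}{198}\right) = \frac{276}{11}$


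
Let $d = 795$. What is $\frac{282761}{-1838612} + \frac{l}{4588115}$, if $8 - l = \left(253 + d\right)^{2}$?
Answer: $- \frac{3316680190667}{8435763296380} \approx -0.39317$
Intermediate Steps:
$l = -1098296$ ($l = 8 - \left(253 + 795\right)^{2} = 8 - 1048^{2} = 8 - 1098304 = -1098296$)
$\frac{282761}{-1838612} + \frac{l}{4588115} = \frac{282761}{-1838612} - \frac{1098296}{4588115} = 282761 \left(- \frac{1}{1838612}\right) - \frac{1098296}{4588115} = - \frac{282761}{1838612} - \frac{1098296}{4588115} = - \frac{3316680190667}{8435763296380}$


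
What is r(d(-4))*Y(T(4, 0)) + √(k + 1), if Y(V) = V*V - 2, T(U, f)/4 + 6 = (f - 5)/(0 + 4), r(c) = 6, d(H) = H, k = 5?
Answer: 5034 + √6 ≈ 5036.5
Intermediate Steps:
T(U, f) = -29 + f (T(U, f) = -24 + 4*((f - 5)/(0 + 4)) = -24 + 4*((-5 + f)/4) = -24 + 4*((-5 + f)*(¼)) = -24 + 4*(-5/4 + f/4) = -24 + (-5 + f) = -29 + f)
Y(V) = -2 + V² (Y(V) = V² - 2 = -2 + V²)
r(d(-4))*Y(T(4, 0)) + √(k + 1) = 6*(-2 + (-29 + 0)²) + √(5 + 1) = 6*(-2 + (-29)²) + √6 = 6*(-2 + 841) + √6 = 6*839 + √6 = 5034 + √6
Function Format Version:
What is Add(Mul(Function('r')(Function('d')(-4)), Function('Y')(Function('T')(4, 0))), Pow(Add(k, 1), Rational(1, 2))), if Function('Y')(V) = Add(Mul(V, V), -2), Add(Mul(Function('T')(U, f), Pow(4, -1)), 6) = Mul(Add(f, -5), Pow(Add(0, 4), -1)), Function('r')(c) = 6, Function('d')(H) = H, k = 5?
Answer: Add(5034, Pow(6, Rational(1, 2))) ≈ 5036.5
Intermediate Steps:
Function('T')(U, f) = Add(-29, f) (Function('T')(U, f) = Add(-24, Mul(4, Mul(Add(f, -5), Pow(Add(0, 4), -1)))) = Add(-24, Mul(4, Mul(Add(-5, f), Pow(4, -1)))) = Add(-24, Mul(4, Mul(Add(-5, f), Rational(1, 4)))) = Add(-24, Mul(4, Add(Rational(-5, 4), Mul(Rational(1, 4), f)))) = Add(-24, Add(-5, f)) = Add(-29, f))
Function('Y')(V) = Add(-2, Pow(V, 2)) (Function('Y')(V) = Add(Pow(V, 2), -2) = Add(-2, Pow(V, 2)))
Add(Mul(Function('r')(Function('d')(-4)), Function('Y')(Function('T')(4, 0))), Pow(Add(k, 1), Rational(1, 2))) = Add(Mul(6, Add(-2, Pow(Add(-29, 0), 2))), Pow(Add(5, 1), Rational(1, 2))) = Add(Mul(6, Add(-2, Pow(-29, 2))), Pow(6, Rational(1, 2))) = Add(Mul(6, Add(-2, 841)), Pow(6, Rational(1, 2))) = Add(Mul(6, 839), Pow(6, Rational(1, 2))) = Add(5034, Pow(6, Rational(1, 2)))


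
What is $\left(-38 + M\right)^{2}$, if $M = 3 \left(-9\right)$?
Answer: $4225$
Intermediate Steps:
$M = -27$
$\left(-38 + M\right)^{2} = \left(-38 - 27\right)^{2} = \left(-65\right)^{2} = 4225$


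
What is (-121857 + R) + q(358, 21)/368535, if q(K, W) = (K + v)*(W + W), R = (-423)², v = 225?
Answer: 7011018002/122845 ≈ 57072.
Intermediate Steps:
R = 178929
q(K, W) = 2*W*(225 + K) (q(K, W) = (K + 225)*(W + W) = (225 + K)*(2*W) = 2*W*(225 + K))
(-121857 + R) + q(358, 21)/368535 = (-121857 + 178929) + (2*21*(225 + 358))/368535 = 57072 + (2*21*583)*(1/368535) = 57072 + 24486*(1/368535) = 57072 + 8162/122845 = 7011018002/122845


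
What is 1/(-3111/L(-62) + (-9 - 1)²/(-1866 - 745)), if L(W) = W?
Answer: 161882/8116621 ≈ 0.019945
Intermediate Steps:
1/(-3111/L(-62) + (-9 - 1)²/(-1866 - 745)) = 1/(-3111/(-62) + (-9 - 1)²/(-1866 - 745)) = 1/(-3111*(-1/62) + (-10)²/(-2611)) = 1/(3111/62 + 100*(-1/2611)) = 1/(3111/62 - 100/2611) = 1/(8116621/161882) = 161882/8116621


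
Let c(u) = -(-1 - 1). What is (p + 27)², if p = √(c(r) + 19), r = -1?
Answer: (27 + √21)² ≈ 997.46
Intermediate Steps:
c(u) = 2 (c(u) = -1*(-2) = 2)
p = √21 (p = √(2 + 19) = √21 ≈ 4.5826)
(p + 27)² = (√21 + 27)² = (27 + √21)²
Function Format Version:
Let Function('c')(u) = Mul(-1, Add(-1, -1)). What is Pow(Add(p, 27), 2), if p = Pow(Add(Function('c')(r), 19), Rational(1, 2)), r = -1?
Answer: Pow(Add(27, Pow(21, Rational(1, 2))), 2) ≈ 997.46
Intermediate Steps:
Function('c')(u) = 2 (Function('c')(u) = Mul(-1, -2) = 2)
p = Pow(21, Rational(1, 2)) (p = Pow(Add(2, 19), Rational(1, 2)) = Pow(21, Rational(1, 2)) ≈ 4.5826)
Pow(Add(p, 27), 2) = Pow(Add(Pow(21, Rational(1, 2)), 27), 2) = Pow(Add(27, Pow(21, Rational(1, 2))), 2)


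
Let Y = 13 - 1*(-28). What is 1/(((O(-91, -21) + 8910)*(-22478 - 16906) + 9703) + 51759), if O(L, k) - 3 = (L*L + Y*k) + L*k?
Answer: -1/718460234 ≈ -1.3919e-9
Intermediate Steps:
Y = 41 (Y = 13 + 28 = 41)
O(L, k) = 3 + L² + 41*k + L*k (O(L, k) = 3 + ((L*L + 41*k) + L*k) = 3 + ((L² + 41*k) + L*k) = 3 + (L² + 41*k + L*k) = 3 + L² + 41*k + L*k)
1/(((O(-91, -21) + 8910)*(-22478 - 16906) + 9703) + 51759) = 1/((((3 + (-91)² + 41*(-21) - 91*(-21)) + 8910)*(-22478 - 16906) + 9703) + 51759) = 1/((((3 + 8281 - 861 + 1911) + 8910)*(-39384) + 9703) + 51759) = 1/(((9334 + 8910)*(-39384) + 9703) + 51759) = 1/((18244*(-39384) + 9703) + 51759) = 1/((-718521696 + 9703) + 51759) = 1/(-718511993 + 51759) = 1/(-718460234) = -1/718460234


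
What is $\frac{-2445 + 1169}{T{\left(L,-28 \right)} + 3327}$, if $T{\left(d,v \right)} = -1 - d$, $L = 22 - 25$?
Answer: $- \frac{1276}{3329} \approx -0.3833$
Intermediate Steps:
$L = -3$
$\frac{-2445 + 1169}{T{\left(L,-28 \right)} + 3327} = \frac{-2445 + 1169}{\left(-1 - -3\right) + 3327} = - \frac{1276}{\left(-1 + 3\right) + 3327} = - \frac{1276}{2 + 3327} = - \frac{1276}{3329}$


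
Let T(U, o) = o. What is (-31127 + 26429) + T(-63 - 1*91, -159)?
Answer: -4857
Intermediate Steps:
(-31127 + 26429) + T(-63 - 1*91, -159) = (-31127 + 26429) - 159 = -4698 - 159 = -4857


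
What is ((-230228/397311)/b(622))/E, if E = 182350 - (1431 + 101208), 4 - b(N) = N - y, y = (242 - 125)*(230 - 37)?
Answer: -230228/695569464548523 ≈ -3.3099e-10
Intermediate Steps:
y = 22581 (y = 117*193 = 22581)
b(N) = 22585 - N (b(N) = 4 - (N - 1*22581) = 4 - (N - 22581) = 4 - (-22581 + N) = 4 + (22581 - N) = 22585 - N)
E = 79711 (E = 182350 - 1*102639 = 182350 - 102639 = 79711)
((-230228/397311)/b(622))/E = ((-230228/397311)/(22585 - 1*622))/79711 = ((-230228*1/397311)/(22585 - 622))*(1/79711) = -230228/397311/21963*(1/79711) = -230228/397311*1/21963*(1/79711) = -230228/8726141493*1/79711 = -230228/695569464548523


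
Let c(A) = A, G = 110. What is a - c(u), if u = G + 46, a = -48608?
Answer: -48764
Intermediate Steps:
u = 156 (u = 110 + 46 = 156)
a - c(u) = -48608 - 1*156 = -48608 - 156 = -48764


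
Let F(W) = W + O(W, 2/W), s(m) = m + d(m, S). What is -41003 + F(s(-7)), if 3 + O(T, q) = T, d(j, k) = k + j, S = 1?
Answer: -41032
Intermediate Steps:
d(j, k) = j + k
O(T, q) = -3 + T
s(m) = 1 + 2*m (s(m) = m + (m + 1) = m + (1 + m) = 1 + 2*m)
F(W) = -3 + 2*W (F(W) = W + (-3 + W) = -3 + 2*W)
-41003 + F(s(-7)) = -41003 + (-3 + 2*(1 + 2*(-7))) = -41003 + (-3 + 2*(1 - 14)) = -41003 + (-3 + 2*(-13)) = -41003 + (-3 - 26) = -41003 - 29 = -41032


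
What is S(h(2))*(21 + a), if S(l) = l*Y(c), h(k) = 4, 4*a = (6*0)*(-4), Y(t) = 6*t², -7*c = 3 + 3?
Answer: 2592/7 ≈ 370.29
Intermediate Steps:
c = -6/7 (c = -(3 + 3)/7 = -⅐*6 = -6/7 ≈ -0.85714)
a = 0 (a = ((6*0)*(-4))/4 = (0*(-4))/4 = (¼)*0 = 0)
S(l) = 216*l/49 (S(l) = l*(6*(-6/7)²) = l*(6*(36/49)) = l*(216/49) = 216*l/49)
S(h(2))*(21 + a) = ((216/49)*4)*(21 + 0) = (864/49)*21 = 2592/7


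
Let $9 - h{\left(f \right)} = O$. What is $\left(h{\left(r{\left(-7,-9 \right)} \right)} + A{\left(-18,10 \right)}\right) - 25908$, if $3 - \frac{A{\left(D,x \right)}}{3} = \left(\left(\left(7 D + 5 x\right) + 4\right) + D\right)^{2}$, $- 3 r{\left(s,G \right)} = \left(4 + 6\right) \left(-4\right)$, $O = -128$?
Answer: $-50062$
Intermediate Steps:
$r{\left(s,G \right)} = \frac{40}{3}$ ($r{\left(s,G \right)} = - \frac{\left(4 + 6\right) \left(-4\right)}{3} = - \frac{10 \left(-4\right)}{3} = \left(- \frac{1}{3}\right) \left(-40\right) = \frac{40}{3}$)
$h{\left(f \right)} = 137$ ($h{\left(f \right)} = 9 - -128 = 9 + 128 = 137$)
$A{\left(D,x \right)} = 9 - 3 \left(4 + 5 x + 8 D\right)^{2}$ ($A{\left(D,x \right)} = 9 - 3 \left(\left(\left(7 D + 5 x\right) + 4\right) + D\right)^{2} = 9 - 3 \left(\left(\left(5 x + 7 D\right) + 4\right) + D\right)^{2} = 9 - 3 \left(\left(4 + 5 x + 7 D\right) + D\right)^{2} = 9 - 3 \left(4 + 5 x + 8 D\right)^{2}$)
$\left(h{\left(r{\left(-7,-9 \right)} \right)} + A{\left(-18,10 \right)}\right) - 25908 = \left(137 + \left(9 - 3 \left(4 + 5 \cdot 10 + 8 \left(-18\right)\right)^{2}\right)\right) - 25908 = \left(137 + \left(9 - 3 \left(4 + 50 - 144\right)^{2}\right)\right) - 25908 = \left(137 + \left(9 - 3 \left(-90\right)^{2}\right)\right) - 25908 = \left(137 + \left(9 - 24300\right)\right) - 25908 = \left(137 - 24291\right) - 25908 = -24154 - 25908 = -50062$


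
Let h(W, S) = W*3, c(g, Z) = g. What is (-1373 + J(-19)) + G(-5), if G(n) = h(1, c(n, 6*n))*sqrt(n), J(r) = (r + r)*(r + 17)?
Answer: -1297 + 3*I*sqrt(5) ≈ -1297.0 + 6.7082*I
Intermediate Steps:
h(W, S) = 3*W
J(r) = 2*r*(17 + r) (J(r) = (2*r)*(17 + r) = 2*r*(17 + r))
G(n) = 3*sqrt(n) (G(n) = (3*1)*sqrt(n) = 3*sqrt(n))
(-1373 + J(-19)) + G(-5) = (-1373 + 2*(-19)*(17 - 19)) + 3*sqrt(-5) = (-1373 + 2*(-19)*(-2)) + 3*(I*sqrt(5)) = (-1373 + 76) + 3*I*sqrt(5) = -1297 + 3*I*sqrt(5)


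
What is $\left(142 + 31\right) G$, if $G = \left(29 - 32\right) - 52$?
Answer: $-9515$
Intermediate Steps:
$G = -55$ ($G = \left(29 - 32\right) - 52 = -3 - 52 = -55$)
$\left(142 + 31\right) G = \left(142 + 31\right) \left(-55\right) = 173 \left(-55\right) = -9515$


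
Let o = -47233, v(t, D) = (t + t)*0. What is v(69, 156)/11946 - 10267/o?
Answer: 10267/47233 ≈ 0.21737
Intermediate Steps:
v(t, D) = 0 (v(t, D) = (2*t)*0 = 0)
v(69, 156)/11946 - 10267/o = 0/11946 - 10267/(-47233) = 0*(1/11946) - 10267*(-1/47233) = 0 + 10267/47233 = 10267/47233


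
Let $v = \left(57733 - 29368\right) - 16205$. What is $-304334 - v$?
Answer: $-316494$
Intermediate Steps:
$v = 12160$ ($v = 28365 - 16205 = 12160$)
$-304334 - v = -304334 - 12160 = -316494$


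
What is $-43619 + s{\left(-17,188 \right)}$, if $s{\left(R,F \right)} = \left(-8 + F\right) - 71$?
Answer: $-43510$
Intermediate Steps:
$s{\left(R,F \right)} = -79 + F$
$-43619 + s{\left(-17,188 \right)} = -43619 + \left(-79 + 188\right) = -43619 + 109 = -43510$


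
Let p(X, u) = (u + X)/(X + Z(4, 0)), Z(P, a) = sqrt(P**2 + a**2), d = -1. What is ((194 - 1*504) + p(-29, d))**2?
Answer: 2383936/25 ≈ 95358.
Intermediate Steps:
p(X, u) = (X + u)/(4 + X) (p(X, u) = (u + X)/(X + sqrt(4**2 + 0**2)) = (X + u)/(X + sqrt(16 + 0)) = (X + u)/(X + sqrt(16)) = (X + u)/(X + 4) = (X + u)/(4 + X))
((194 - 1*504) + p(-29, d))**2 = ((194 - 1*504) + (-29 - 1)/(4 - 29))**2 = ((194 - 504) - 30/(-25))**2 = (-310 - 1/25*(-30))**2 = (-310 + 6/5)**2 = (-1544/5)**2 = 2383936/25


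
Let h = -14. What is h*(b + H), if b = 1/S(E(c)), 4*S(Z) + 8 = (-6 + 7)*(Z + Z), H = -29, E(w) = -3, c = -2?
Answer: 410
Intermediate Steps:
S(Z) = -2 + Z/2 (S(Z) = -2 + ((-6 + 7)*(Z + Z))/4 = -2 + (1*(2*Z))/4 = -2 + (2*Z)/4 = -2 + Z/2)
b = -2/7 (b = 1/(-2 + (½)*(-3)) = 1/(-2 - 3/2) = 1/(-7/2) = -2/7 ≈ -0.28571)
h*(b + H) = -14*(-2/7 - 29) = -14*(-205/7) = 410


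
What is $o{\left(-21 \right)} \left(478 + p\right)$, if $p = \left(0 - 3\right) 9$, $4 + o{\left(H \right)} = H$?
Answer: $-11275$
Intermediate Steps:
$o{\left(H \right)} = -4 + H$
$p = -27$ ($p = \left(0 - 3\right) 9 = \left(-3\right) 9 = -27$)
$o{\left(-21 \right)} \left(478 + p\right) = \left(-4 - 21\right) \left(478 - 27\right) = \left(-25\right) 451 = -11275$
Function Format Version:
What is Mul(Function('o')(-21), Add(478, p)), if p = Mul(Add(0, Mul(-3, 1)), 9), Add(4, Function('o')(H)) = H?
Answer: -11275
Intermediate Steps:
Function('o')(H) = Add(-4, H)
p = -27 (p = Mul(Add(0, -3), 9) = Mul(-3, 9) = -27)
Mul(Function('o')(-21), Add(478, p)) = Mul(Add(-4, -21), Add(478, -27)) = Mul(-25, 451) = -11275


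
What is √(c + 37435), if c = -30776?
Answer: √6659 ≈ 81.603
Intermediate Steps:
√(c + 37435) = √(-30776 + 37435) = √6659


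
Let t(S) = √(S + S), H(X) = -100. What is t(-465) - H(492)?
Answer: 100 + I*√930 ≈ 100.0 + 30.496*I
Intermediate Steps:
t(S) = √2*√S (t(S) = √(2*S) = √2*√S)
t(-465) - H(492) = √2*√(-465) - 1*(-100) = √2*(I*√465) + 100 = I*√930 + 100 = 100 + I*√930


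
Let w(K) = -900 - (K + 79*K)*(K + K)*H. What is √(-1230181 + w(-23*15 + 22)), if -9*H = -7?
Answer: I*√127928209/3 ≈ 3770.2*I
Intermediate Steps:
H = 7/9 (H = -⅑*(-7) = 7/9 ≈ 0.77778)
w(K) = -900 - 1120*K²/9 (w(K) = -900 - (K + 79*K)*(K + K)*7/9 = -900 - (80*K)*(2*K)*7/9 = -900 - 160*K²*7/9 = -900 - 1120*K²/9)
√(-1230181 + w(-23*15 + 22)) = √(-1230181 + (-900 - 1120*(-23*15 + 22)²/9)) = √(-1230181 + (-900 - 1120*(-345 + 22)²/9)) = √(-1230181 + (-900 - 1120/9*(-323)²)) = √(-1230181 + (-900 - 1120/9*104329)) = √(-1230181 + (-900 - 116848480/9)) = √(-1230181 - 116856580/9) = √(-127928209/9) = I*√127928209/3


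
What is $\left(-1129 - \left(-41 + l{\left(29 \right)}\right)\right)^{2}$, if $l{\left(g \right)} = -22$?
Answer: $1136356$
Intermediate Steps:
$\left(-1129 - \left(-41 + l{\left(29 \right)}\right)\right)^{2} = \left(-1129 - -63\right)^{2} = \left(-1129 + \left(41 + 22\right)\right)^{2} = \left(-1129 + 63\right)^{2} = \left(-1066\right)^{2} = 1136356$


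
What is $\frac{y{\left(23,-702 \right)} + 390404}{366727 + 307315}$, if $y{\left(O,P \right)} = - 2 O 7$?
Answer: $\frac{195041}{337021} \approx 0.57872$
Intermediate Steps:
$y{\left(O,P \right)} = - 14 O$
$\frac{y{\left(23,-702 \right)} + 390404}{366727 + 307315} = \frac{\left(-14\right) 23 + 390404}{366727 + 307315} = \frac{-322 + 390404}{674042} = 390082 \cdot \frac{1}{674042} = \frac{195041}{337021}$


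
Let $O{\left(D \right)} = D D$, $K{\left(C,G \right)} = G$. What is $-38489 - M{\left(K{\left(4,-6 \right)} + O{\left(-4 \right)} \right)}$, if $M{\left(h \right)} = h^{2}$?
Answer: $-38589$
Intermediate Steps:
$O{\left(D \right)} = D^{2}$
$-38489 - M{\left(K{\left(4,-6 \right)} + O{\left(-4 \right)} \right)} = -38489 - \left(-6 + \left(-4\right)^{2}\right)^{2} = -38489 - \left(-6 + 16\right)^{2} = -38489 - 10^{2} = -38489 - 100 = -38589$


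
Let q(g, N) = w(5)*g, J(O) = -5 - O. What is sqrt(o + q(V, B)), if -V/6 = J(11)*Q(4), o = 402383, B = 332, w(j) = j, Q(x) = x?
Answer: sqrt(404303) ≈ 635.85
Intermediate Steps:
V = 384 (V = -6*(-5 - 1*11)*4 = -6*(-5 - 11)*4 = -(-96)*4 = -6*(-64) = 384)
q(g, N) = 5*g
sqrt(o + q(V, B)) = sqrt(402383 + 5*384) = sqrt(402383 + 1920) = sqrt(404303)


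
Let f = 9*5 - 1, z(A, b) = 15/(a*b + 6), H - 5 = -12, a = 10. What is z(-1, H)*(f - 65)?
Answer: 315/64 ≈ 4.9219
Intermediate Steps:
H = -7 (H = 5 - 12 = -7)
z(A, b) = 15/(6 + 10*b) (z(A, b) = 15/(10*b + 6) = 15/(6 + 10*b))
f = 44 (f = 45 - 1 = 44)
z(-1, H)*(f - 65) = (15/(2*(3 + 5*(-7))))*(44 - 65) = (15/(2*(3 - 35)))*(-21) = ((15/2)/(-32))*(-21) = ((15/2)*(-1/32))*(-21) = -15/64*(-21) = 315/64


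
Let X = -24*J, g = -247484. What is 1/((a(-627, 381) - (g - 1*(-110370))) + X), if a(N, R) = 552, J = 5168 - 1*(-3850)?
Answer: -1/78766 ≈ -1.2696e-5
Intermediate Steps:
J = 9018 (J = 5168 + 3850 = 9018)
X = -216432 (X = -24*9018 = -216432)
1/((a(-627, 381) - (g - 1*(-110370))) + X) = 1/((552 - (-247484 - 1*(-110370))) - 216432) = 1/((552 - (-247484 + 110370)) - 216432) = 1/((552 - 1*(-137114)) - 216432) = 1/((552 + 137114) - 216432) = 1/(137666 - 216432) = 1/(-78766) = -1/78766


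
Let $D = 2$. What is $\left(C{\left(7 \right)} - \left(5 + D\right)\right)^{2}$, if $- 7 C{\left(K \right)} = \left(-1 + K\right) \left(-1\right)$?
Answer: $\frac{1849}{49} \approx 37.735$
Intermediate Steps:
$C{\left(K \right)} = - \frac{1}{7} + \frac{K}{7}$ ($C{\left(K \right)} = - \frac{\left(-1 + K\right) \left(-1\right)}{7} = - \frac{1 - K}{7} = - \frac{1}{7} + \frac{K}{7}$)
$\left(C{\left(7 \right)} - \left(5 + D\right)\right)^{2} = \left(\left(- \frac{1}{7} + \frac{1}{7} \cdot 7\right) - 7\right)^{2} = \left(\left(- \frac{1}{7} + 1\right) - 7\right)^{2} = \left(\frac{6}{7} - 7\right)^{2} = \left(- \frac{43}{7}\right)^{2} = \frac{1849}{49}$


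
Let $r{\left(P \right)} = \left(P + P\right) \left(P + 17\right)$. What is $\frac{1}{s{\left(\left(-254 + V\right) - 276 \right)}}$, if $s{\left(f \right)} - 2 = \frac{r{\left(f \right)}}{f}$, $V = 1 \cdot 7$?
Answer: $- \frac{1}{1010} \approx -0.0009901$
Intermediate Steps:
$V = 7$
$r{\left(P \right)} = 2 P \left(17 + P\right)$
$s{\left(f \right)} = 36 + 2 f$ ($s{\left(f \right)} = 2 + \frac{2 f \left(17 + f\right)}{f} = 2 + \left(34 + 2 f\right) = 36 + 2 f$)
$\frac{1}{s{\left(\left(-254 + V\right) - 276 \right)}} = \frac{1}{36 + 2 \left(\left(-254 + 7\right) - 276\right)} = \frac{1}{36 + 2 \left(-247 - 276\right)} = \frac{1}{36 + 2 \left(-523\right)} = \frac{1}{36 - 1046} = \frac{1}{-1010} = - \frac{1}{1010}$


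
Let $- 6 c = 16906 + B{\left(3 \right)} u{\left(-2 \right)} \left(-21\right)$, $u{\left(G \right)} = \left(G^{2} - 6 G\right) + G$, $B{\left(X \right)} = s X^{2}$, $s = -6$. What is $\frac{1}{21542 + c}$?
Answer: $\frac{3}{48235} \approx 6.2195 \cdot 10^{-5}$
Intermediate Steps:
$B{\left(X \right)} = - 6 X^{2}$
$u{\left(G \right)} = G^{2} - 5 G$
$c = - \frac{16391}{3}$ ($c = - \frac{16906 + - 6 \cdot 3^{2} \left(- 2 \left(-5 - 2\right)\right) \left(-21\right)}{6} = - \frac{16906 + \left(-6\right) 9 \left(\left(-2\right) \left(-7\right)\right) \left(-21\right)}{6} = - \frac{16906 + \left(-54\right) 14 \left(-21\right)}{6} = - \frac{16906 - -15876}{6} = - \frac{16906 + 15876}{6} = \left(- \frac{1}{6}\right) 32782 = - \frac{16391}{3} \approx -5463.7$)
$\frac{1}{21542 + c} = \frac{1}{21542 - \frac{16391}{3}} = \frac{1}{\frac{48235}{3}} = \frac{3}{48235}$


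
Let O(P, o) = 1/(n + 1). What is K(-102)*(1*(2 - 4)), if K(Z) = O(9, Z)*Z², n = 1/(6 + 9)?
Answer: -39015/2 ≈ -19508.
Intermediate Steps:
n = 1/15 ≈ 0.066667
O(P, o) = 15/16 (O(P, o) = 1/(1/15 + 1) = 1/(16/15) = 15/16)
K(Z) = 15*Z²/16
K(-102)*(1*(2 - 4)) = ((15/16)*(-102)²)*(1*(2 - 4)) = ((15/16)*10404)*(1*(-2)) = (39015/4)*(-2) = -39015/2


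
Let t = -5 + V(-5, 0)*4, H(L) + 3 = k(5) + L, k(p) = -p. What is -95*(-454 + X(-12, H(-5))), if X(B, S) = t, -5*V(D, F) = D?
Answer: 43225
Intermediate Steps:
V(D, F) = -D/5
H(L) = -8 + L (H(L) = -3 + (-1*5 + L) = -3 + (-5 + L) = -8 + L)
t = -1 (t = -5 - 1/5*(-5)*4 = -5 + 1*4 = -5 + 4 = -1)
X(B, S) = -1
-95*(-454 + X(-12, H(-5))) = -95*(-454 - 1) = -95*(-455) = 43225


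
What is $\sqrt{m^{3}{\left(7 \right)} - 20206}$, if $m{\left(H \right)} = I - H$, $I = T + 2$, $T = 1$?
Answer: $i \sqrt{20270} \approx 142.37 i$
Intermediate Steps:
$I = 3$ ($I = 1 + 2 = 3$)
$m{\left(H \right)} = 3 - H$
$\sqrt{m^{3}{\left(7 \right)} - 20206} = \sqrt{\left(3 - 7\right)^{3} - 20206} = \sqrt{\left(-4\right)^{3} - 20206} = \sqrt{-64 - 20206} = \sqrt{-20270} = i \sqrt{20270}$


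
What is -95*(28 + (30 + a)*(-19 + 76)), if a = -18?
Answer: -67640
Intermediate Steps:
-95*(28 + (30 + a)*(-19 + 76)) = -95*(28 + (30 - 18)*(-19 + 76)) = -95*(28 + 12*57) = -95*(28 + 684) = -95*712 = -67640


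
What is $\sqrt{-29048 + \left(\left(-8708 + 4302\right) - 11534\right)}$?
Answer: $2 i \sqrt{11247} \approx 212.1 i$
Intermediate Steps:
$\sqrt{-29048 + \left(\left(-8708 + 4302\right) - 11534\right)} = \sqrt{-29048 - 15940} = \sqrt{-44988} = 2 i \sqrt{11247}$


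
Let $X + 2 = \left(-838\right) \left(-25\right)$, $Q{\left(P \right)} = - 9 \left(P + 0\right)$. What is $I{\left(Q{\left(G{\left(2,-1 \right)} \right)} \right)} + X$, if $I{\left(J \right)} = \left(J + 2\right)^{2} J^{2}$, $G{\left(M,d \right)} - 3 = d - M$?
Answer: $20948$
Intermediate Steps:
$G{\left(M,d \right)} = 3 + d - M$ ($G{\left(M,d \right)} = 3 - \left(M - d\right) = 3 + d - M$)
$Q{\left(P \right)} = - 9 P$
$I{\left(J \right)} = J^{2} \left(2 + J\right)^{2}$ ($I{\left(J \right)} = \left(2 + J\right)^{2} J^{2} = J^{2} \left(2 + J\right)^{2}$)
$X = 20948$ ($X = -2 - -20950 = -2 + 20950 = 20948$)
$I{\left(Q{\left(G{\left(2,-1 \right)} \right)} \right)} + X = \left(- 9 \left(3 - 1 - 2\right)\right)^{2} \left(2 - 9 \left(3 - 1 - 2\right)\right)^{2} + 20948 = \left(\left(-9\right) 0\right)^{2} \left(2 - 0\right)^{2} + 20948 = 0^{2} \left(2 + 0\right)^{2} + 20948 = 0 \cdot 2^{2} + 20948 = 0 \cdot 4 + 20948 = 0 + 20948 = 20948$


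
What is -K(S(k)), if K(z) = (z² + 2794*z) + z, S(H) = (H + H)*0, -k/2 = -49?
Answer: 0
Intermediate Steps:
k = 98 (k = -2*(-49) = 98)
S(H) = 0 (S(H) = (2*H)*0 = 0)
K(z) = z² + 2795*z
-K(S(k)) = -0*(2795 + 0) = -0*2795 = -1*0 = 0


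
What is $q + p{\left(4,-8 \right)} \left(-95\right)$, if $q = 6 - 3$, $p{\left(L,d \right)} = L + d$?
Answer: $383$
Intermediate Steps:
$q = 3$ ($q = 6 - 3 = 3$)
$q + p{\left(4,-8 \right)} \left(-95\right) = 3 + \left(4 - 8\right) \left(-95\right) = 3 - -380 = 3 + 380 = 383$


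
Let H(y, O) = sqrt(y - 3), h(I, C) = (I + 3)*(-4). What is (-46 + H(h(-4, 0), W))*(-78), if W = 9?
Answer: 3510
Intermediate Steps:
h(I, C) = -12 - 4*I (h(I, C) = (3 + I)*(-4) = -12 - 4*I)
H(y, O) = sqrt(-3 + y)
(-46 + H(h(-4, 0), W))*(-78) = (-46 + sqrt(-3 + (-12 - 4*(-4))))*(-78) = (-46 + sqrt(-3 + (-12 + 16)))*(-78) = (-46 + sqrt(-3 + 4))*(-78) = (-46 + sqrt(1))*(-78) = (-46 + 1)*(-78) = -45*(-78) = 3510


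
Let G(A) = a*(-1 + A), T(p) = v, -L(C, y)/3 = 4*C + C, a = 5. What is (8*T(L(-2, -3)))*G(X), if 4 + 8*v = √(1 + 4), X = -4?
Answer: 100 - 25*√5 ≈ 44.098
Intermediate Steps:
L(C, y) = -15*C (L(C, y) = -3*(4*C + C) = -15*C)
v = -½ + √5/8 (v = -½ + √(1 + 4)/8 = -½ + √5/8 ≈ -0.22049)
T(p) = -½ + √5/8
G(A) = -5 + 5*A (G(A) = 5*(-1 + A) = -5 + 5*A)
(8*T(L(-2, -3)))*G(X) = (8*(-½ + √5/8))*(-5 + 5*(-4)) = (-4 + √5)*(-5 - 20) = (-4 + √5)*(-25) = 100 - 25*√5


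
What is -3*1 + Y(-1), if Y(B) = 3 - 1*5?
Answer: -5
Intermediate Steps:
Y(B) = -2 (Y(B) = 3 - 5 = -2)
-3*1 + Y(-1) = -3*1 - 2 = -3 - 2 = -5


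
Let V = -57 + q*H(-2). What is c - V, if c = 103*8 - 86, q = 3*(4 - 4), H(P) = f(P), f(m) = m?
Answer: 795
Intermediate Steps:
H(P) = P
q = 0 (q = 3*0 = 0)
c = 738 (c = 824 - 86 = 738)
V = -57 (V = -57 + 0*(-2) = -57 + 0 = -57)
c - V = 738 - 1*(-57) = 738 + 57 = 795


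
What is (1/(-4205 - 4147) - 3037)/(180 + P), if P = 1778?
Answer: -25365025/16353216 ≈ -1.5511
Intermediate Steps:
(1/(-4205 - 4147) - 3037)/(180 + P) = (1/(-4205 - 4147) - 3037)/(180 + 1778) = (1/(-8352) - 3037)/1958 = (-1/8352 - 3037)*(1/1958) = -25365025/8352*1/1958 = -25365025/16353216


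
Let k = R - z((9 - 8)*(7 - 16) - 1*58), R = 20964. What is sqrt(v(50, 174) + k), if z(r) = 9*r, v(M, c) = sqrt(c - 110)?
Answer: 5*sqrt(863) ≈ 146.88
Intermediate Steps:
v(M, c) = sqrt(-110 + c)
k = 21567 (k = 20964 - 9*((9 - 8)*(7 - 16) - 1*58) = 20964 - 9*(1*(-9) - 58) = 20964 - 9*(-9 - 58) = 20964 - 9*(-67) = 20964 - 1*(-603) = 20964 + 603 = 21567)
sqrt(v(50, 174) + k) = sqrt(sqrt(-110 + 174) + 21567) = sqrt(sqrt(64) + 21567) = sqrt(8 + 21567) = sqrt(21575) = 5*sqrt(863)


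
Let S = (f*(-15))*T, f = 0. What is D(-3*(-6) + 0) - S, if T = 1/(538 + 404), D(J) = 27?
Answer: 27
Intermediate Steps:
T = 1/942 ≈ 0.0010616
S = 0 (S = (0*(-15))*(1/942) = 0*(1/942) = 0)
D(-3*(-6) + 0) - S = 27 - 1*0 = 27 + 0 = 27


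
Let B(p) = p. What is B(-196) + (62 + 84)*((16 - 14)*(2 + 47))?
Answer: 14112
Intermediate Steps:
B(-196) + (62 + 84)*((16 - 14)*(2 + 47)) = -196 + (62 + 84)*((16 - 14)*(2 + 47)) = -196 + 146*(2*49) = -196 + 146*98 = -196 + 14308 = 14112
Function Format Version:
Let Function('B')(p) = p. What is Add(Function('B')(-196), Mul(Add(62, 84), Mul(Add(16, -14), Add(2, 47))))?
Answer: 14112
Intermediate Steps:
Add(Function('B')(-196), Mul(Add(62, 84), Mul(Add(16, -14), Add(2, 47)))) = Add(-196, Mul(Add(62, 84), Mul(Add(16, -14), Add(2, 47)))) = Add(-196, Mul(146, Mul(2, 49))) = Add(-196, Mul(146, 98)) = Add(-196, 14308) = 14112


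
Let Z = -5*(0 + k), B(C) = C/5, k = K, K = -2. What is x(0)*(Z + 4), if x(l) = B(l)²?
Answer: 0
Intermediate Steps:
k = -2
B(C) = C/5 (B(C) = C*(⅕) = C/5)
x(l) = l²/25 (x(l) = (l/5)² = l²/25)
Z = 10 (Z = -5*(0 - 2) = -5*(-2) = 10)
x(0)*(Z + 4) = ((1/25)*0²)*(10 + 4) = ((1/25)*0)*14 = 0*14 = 0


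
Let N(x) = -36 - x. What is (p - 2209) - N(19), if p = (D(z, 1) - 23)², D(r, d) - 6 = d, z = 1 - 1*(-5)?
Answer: -1898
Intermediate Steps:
z = 6 (z = 1 + 5 = 6)
D(r, d) = 6 + d
p = 256 (p = ((6 + 1) - 23)² = (7 - 23)² = (-16)² = 256)
(p - 2209) - N(19) = (256 - 2209) - (-36 - 1*19) = -1953 - (-36 - 19) = -1953 - 1*(-55) = -1953 + 55 = -1898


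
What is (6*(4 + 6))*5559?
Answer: 333540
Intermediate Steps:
(6*(4 + 6))*5559 = (6*10)*5559 = 60*5559 = 333540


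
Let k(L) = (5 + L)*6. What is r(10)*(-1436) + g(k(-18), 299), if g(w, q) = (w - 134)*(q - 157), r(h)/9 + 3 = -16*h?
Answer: 2076508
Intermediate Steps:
r(h) = -27 - 144*h (r(h) = -27 + 9*(-16*h) = -27 - 144*h)
k(L) = 30 + 6*L
g(w, q) = (-157 + q)*(-134 + w) (g(w, q) = (-134 + w)*(-157 + q) = (-157 + q)*(-134 + w))
r(10)*(-1436) + g(k(-18), 299) = (-27 - 144*10)*(-1436) + (21038 - 157*(30 + 6*(-18)) - 134*299 + 299*(30 + 6*(-18))) = (-27 - 1440)*(-1436) + (21038 - 157*(30 - 108) - 40066 + 299*(30 - 108)) = -1467*(-1436) + (21038 - 157*(-78) - 40066 + 299*(-78)) = 2106612 + (21038 + 12246 - 40066 - 23322) = 2106612 - 30104 = 2076508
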